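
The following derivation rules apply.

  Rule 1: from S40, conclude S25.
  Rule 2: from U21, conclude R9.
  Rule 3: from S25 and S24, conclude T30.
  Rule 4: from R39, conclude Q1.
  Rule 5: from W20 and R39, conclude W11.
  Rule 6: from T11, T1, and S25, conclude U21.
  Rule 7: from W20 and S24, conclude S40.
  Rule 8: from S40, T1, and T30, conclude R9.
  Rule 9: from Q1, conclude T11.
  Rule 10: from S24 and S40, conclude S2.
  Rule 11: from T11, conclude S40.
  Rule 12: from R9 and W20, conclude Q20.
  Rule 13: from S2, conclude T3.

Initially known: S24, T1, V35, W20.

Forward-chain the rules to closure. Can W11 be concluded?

No

W11 would need W20 and R39 (Rule 5), but R39 is never established.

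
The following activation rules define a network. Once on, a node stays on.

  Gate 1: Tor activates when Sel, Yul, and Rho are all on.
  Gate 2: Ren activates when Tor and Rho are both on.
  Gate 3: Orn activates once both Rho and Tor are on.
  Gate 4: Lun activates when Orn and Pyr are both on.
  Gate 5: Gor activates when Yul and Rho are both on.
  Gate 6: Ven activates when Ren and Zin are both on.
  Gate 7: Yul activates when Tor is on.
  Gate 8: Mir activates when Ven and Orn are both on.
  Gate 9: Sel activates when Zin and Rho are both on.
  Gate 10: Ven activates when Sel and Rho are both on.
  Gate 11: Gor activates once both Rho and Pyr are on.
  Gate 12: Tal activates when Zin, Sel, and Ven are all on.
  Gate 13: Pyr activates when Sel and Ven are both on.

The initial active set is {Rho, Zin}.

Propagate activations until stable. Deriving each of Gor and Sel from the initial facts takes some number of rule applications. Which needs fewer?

Sel: Zin and Rho are on, so Sel activates (Gate 9). [1 rule application]
Gor: Zin and Rho are on, so Sel activates (Gate 9). Gate 10: Sel and Rho on → Ven on. Gate 13: Sel and Ven on → Pyr on. Gate 11: Rho and Pyr on → Gor on. [4 rule applications]
Sel needs fewer.

Sel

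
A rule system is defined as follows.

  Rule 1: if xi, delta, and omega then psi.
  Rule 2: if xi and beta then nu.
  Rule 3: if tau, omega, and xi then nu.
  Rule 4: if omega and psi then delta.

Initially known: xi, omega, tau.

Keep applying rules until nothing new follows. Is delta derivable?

delta would need omega and psi (Rule 4), but psi is never established.

No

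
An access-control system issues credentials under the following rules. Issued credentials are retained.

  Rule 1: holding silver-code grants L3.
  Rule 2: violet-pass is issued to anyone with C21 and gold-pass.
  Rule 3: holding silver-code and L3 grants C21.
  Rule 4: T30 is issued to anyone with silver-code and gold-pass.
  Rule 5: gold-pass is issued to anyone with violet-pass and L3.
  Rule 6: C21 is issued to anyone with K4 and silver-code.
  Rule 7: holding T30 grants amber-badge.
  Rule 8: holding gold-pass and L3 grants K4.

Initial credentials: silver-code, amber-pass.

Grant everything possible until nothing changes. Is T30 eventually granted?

T30 would need silver-code and gold-pass (Rule 4), but gold-pass is never granted.

No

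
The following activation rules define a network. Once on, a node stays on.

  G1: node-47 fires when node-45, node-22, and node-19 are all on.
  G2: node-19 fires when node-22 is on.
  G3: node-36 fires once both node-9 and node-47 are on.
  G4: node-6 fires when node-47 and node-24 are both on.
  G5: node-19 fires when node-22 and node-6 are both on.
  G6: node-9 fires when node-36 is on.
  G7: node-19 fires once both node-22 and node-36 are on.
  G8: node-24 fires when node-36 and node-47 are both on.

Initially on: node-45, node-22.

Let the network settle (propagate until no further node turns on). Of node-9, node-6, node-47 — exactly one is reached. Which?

node-22 is on, so node-19 fires (G2).
node-45, node-22, and node-19 are on, so node-47 fires (G1).
node-9 would need node-36 (G6), but node-36 never turns on. node-6 would need node-47 and node-24 (G4), but node-24 never turns on.

node-47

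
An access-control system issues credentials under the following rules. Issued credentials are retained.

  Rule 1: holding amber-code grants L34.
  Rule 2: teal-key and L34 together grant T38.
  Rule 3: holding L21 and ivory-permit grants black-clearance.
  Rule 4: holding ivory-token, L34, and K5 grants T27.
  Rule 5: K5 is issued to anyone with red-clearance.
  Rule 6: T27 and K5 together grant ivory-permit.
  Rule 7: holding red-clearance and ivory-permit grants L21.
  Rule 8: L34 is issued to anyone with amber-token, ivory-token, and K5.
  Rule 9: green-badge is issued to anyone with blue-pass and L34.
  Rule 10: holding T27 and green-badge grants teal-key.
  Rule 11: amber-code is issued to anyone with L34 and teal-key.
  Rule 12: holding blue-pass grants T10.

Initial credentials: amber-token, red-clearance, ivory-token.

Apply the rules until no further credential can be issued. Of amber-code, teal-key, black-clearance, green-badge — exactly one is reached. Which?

black-clearance

Holding red-clearance grants K5 (Rule 5).
Holding amber-token, ivory-token, and K5 grants L34 (Rule 8).
Holding ivory-token, L34, and K5 grants T27 (Rule 4).
Holding T27 and K5 grants ivory-permit (Rule 6).
Holding red-clearance and ivory-permit grants L21 (Rule 7).
Holding L21 and ivory-permit grants black-clearance (Rule 3).
amber-code would need L34 and teal-key (Rule 11), but teal-key is never granted. teal-key would need T27 and green-badge (Rule 10), but green-badge is never granted. green-badge would need blue-pass and L34 (Rule 9), but blue-pass is never granted.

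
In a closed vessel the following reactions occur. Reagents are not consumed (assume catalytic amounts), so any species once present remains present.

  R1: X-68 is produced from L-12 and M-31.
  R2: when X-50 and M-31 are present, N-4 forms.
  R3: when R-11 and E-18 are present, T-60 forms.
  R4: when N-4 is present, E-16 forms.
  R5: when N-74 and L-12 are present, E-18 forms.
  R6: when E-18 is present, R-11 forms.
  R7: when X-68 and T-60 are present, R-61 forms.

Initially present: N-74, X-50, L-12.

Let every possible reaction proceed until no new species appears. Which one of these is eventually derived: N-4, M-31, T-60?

N-74 and L-12 present → E-18 forms (R5).
E-18 present → R-11 forms (R6).
R-11 and E-18 present → T-60 forms (R3).
No rule produces M-31, and it is not given. N-4 would need X-50 and M-31 (R2), but M-31 never forms.

T-60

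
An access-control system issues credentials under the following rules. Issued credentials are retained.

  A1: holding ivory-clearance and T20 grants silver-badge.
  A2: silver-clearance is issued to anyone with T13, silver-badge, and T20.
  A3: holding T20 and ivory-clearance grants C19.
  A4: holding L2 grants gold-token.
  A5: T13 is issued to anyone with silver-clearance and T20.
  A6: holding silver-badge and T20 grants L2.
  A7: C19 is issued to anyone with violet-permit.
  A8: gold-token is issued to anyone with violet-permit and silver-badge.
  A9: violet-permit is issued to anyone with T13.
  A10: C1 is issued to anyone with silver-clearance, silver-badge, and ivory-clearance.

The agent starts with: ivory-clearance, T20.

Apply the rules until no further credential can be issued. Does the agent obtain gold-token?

Yes

Holding ivory-clearance and T20 grants silver-badge (A1).
Holding silver-badge and T20 grants L2 (A6).
Holding L2 grants gold-token (A4).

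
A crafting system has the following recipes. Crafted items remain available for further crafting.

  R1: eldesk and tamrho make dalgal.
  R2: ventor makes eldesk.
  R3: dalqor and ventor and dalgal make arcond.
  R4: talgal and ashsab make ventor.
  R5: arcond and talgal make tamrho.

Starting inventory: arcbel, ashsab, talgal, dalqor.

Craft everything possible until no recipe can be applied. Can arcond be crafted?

arcond would need dalqor, ventor, and dalgal (R3), but dalgal is never obtained.

No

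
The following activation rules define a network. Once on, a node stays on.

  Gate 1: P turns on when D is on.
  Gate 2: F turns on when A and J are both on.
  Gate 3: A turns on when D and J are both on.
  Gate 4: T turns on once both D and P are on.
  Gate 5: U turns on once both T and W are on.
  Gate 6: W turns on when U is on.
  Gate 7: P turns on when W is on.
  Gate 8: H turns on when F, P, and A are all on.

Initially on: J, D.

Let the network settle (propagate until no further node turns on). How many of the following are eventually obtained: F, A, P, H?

D and J are on, so A turns on (Gate 3).
Gate 1: D on → P on.
Gate 2: A and J on → F on.
Gate 8: F, P, and A on → H on.
F: reached.
A: reached.
P: reached.
H: reached.
All 4 are reached.

4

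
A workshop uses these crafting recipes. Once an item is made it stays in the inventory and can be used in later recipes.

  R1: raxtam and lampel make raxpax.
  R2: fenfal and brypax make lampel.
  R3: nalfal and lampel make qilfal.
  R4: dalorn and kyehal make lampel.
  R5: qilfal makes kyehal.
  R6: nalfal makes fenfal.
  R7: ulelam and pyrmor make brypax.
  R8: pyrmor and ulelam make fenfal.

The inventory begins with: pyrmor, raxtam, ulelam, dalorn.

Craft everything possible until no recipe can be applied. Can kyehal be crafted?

kyehal would need qilfal (R5), but qilfal is never obtained.

No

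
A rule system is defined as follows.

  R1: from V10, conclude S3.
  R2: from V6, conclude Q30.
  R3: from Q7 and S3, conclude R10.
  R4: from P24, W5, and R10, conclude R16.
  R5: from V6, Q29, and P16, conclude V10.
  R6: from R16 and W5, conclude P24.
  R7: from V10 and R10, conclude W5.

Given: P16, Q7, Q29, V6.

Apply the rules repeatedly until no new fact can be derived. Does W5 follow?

Yes

V6, Q29, and P16 hold, so V10 follows (R5).
V10 holds, so S3 follows (R1).
From Q7 and S3, R3 gives R10.
V10 and R10 hold, so W5 follows (R7).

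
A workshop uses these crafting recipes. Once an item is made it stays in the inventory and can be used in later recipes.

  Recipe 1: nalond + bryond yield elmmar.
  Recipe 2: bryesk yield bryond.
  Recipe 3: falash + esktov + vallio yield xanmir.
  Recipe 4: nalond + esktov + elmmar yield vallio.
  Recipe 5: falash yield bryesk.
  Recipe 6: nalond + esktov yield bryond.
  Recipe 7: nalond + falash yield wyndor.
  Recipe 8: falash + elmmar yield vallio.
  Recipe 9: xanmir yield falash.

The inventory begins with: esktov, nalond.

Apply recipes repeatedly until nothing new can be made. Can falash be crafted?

No

falash would need xanmir (Recipe 9), but xanmir is never obtained.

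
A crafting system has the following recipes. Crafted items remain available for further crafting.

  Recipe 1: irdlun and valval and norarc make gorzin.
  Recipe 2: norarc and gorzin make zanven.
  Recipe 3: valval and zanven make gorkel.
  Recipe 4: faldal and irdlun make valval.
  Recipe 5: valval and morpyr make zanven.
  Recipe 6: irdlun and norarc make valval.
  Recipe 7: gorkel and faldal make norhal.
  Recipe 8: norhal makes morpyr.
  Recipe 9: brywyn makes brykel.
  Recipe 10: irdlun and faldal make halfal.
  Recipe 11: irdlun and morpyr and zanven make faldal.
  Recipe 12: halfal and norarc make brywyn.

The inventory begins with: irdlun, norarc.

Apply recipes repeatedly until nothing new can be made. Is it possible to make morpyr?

morpyr would need norhal (Recipe 8), but norhal is never obtained.

No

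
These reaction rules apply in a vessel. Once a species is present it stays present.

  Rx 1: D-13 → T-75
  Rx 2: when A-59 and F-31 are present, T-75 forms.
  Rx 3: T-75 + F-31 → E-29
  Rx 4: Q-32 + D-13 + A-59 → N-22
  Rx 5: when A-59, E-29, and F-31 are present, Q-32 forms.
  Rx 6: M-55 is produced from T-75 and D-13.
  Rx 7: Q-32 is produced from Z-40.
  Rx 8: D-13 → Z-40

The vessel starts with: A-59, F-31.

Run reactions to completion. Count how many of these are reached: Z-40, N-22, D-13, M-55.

0

Z-40 would need D-13 (Rx 8), but D-13 never forms.
N-22 would need Q-32, D-13, and A-59 (Rx 4), but D-13 never forms.
No rule produces D-13, and it is not given.
M-55 would need T-75 and D-13 (Rx 6), but D-13 never forms.
None of the 4 are reached.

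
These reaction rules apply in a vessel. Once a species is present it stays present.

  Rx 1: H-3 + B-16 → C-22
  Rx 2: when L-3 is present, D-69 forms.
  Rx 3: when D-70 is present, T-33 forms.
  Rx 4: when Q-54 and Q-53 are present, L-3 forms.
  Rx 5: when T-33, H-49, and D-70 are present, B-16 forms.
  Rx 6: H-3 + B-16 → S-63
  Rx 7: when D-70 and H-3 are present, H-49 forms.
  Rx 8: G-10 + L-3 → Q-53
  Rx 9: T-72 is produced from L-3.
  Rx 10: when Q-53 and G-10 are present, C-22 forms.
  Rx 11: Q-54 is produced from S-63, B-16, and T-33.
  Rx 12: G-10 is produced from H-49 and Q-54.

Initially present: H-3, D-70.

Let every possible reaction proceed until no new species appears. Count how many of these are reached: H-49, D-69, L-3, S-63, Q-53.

2

D-70 and H-3 present → H-49 forms (Rx 7).
D-70 present → T-33 forms (Rx 3).
T-33, H-49, and D-70 present → B-16 forms (Rx 5).
H-3 and B-16 present → S-63 forms (Rx 6).
H-49: reached.
D-69 would need L-3 (Rx 2), but L-3 never forms.
L-3 would need Q-54 and Q-53 (Rx 4), but Q-53 never forms.
S-63: reached.
Q-53 would need G-10 and L-3 (Rx 8), but L-3 never forms.
Reached: H-49 and S-63 — 2 of the 5.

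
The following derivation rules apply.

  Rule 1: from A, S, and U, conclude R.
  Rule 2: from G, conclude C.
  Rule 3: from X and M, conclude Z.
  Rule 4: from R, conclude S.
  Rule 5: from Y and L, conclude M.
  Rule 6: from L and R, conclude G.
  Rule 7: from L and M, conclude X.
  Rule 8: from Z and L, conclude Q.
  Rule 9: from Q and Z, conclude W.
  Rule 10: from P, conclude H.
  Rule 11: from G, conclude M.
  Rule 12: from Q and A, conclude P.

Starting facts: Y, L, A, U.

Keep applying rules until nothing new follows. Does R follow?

R would need A, S, and U (Rule 1), but S is never established.

No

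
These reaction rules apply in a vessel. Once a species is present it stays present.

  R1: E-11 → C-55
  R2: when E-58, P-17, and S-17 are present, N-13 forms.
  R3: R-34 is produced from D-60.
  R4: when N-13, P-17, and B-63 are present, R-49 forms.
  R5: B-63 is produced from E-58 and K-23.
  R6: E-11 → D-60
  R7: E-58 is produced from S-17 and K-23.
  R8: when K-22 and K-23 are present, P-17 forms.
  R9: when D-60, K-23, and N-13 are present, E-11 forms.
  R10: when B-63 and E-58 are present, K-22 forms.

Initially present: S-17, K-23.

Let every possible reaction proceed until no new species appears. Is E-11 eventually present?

No

E-11 would need D-60, K-23, and N-13 (R9), but D-60 never forms.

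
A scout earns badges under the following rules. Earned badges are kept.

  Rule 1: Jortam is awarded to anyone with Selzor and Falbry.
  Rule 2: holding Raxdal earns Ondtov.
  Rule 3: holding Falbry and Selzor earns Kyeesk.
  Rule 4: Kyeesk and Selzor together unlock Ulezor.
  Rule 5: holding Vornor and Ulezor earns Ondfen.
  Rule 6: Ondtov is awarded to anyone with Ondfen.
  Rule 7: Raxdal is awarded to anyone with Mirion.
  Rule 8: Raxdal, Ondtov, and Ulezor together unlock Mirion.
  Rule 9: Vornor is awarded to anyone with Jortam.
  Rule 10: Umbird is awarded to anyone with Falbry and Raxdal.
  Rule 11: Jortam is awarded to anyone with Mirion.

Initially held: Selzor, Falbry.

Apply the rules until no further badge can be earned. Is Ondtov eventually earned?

Yes

With Selzor and Falbry, Jortam is earned (Rule 1).
With Falbry and Selzor, Kyeesk is earned (Rule 3).
With Kyeesk and Selzor, Ulezor is earned (Rule 4).
With Jortam, Vornor is earned (Rule 9).
With Vornor and Ulezor, Ondfen is earned (Rule 5).
With Ondfen, Ondtov is earned (Rule 6).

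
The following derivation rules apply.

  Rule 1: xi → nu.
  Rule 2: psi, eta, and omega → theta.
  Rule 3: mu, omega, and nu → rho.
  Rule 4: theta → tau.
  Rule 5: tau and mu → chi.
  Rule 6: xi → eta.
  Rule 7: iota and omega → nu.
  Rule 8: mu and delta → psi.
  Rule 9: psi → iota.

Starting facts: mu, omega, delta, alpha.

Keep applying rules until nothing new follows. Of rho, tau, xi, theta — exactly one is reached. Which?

rho

From mu and delta, Rule 8 gives psi.
psi holds, so iota follows (Rule 9).
iota and omega hold, so nu follows (Rule 7).
mu, omega, and nu hold, so rho follows (Rule 3).
theta would need psi, eta, and omega (Rule 2), but eta is never established. No rule produces xi, and it is not given. tau would need theta (Rule 4), but theta is never established.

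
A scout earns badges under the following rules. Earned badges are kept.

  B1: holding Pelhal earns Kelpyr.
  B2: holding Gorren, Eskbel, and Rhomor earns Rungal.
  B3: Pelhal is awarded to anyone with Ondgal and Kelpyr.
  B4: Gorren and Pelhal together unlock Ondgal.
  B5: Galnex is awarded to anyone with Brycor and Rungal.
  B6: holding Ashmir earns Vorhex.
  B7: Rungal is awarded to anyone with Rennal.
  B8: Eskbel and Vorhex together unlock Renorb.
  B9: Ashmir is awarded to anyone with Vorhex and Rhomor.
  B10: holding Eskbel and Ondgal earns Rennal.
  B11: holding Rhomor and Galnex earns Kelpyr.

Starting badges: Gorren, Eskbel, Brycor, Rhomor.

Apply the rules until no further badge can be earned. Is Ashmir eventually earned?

No

Ashmir would need Vorhex and Rhomor (B9), but Vorhex is never earned.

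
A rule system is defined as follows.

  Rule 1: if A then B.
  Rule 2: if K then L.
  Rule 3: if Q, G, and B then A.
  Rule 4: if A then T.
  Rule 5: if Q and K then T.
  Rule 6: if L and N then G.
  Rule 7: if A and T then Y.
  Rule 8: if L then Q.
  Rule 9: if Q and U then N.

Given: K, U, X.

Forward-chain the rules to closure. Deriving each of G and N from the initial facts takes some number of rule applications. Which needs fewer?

N: K holds, so L follows (Rule 2). From L, Rule 8 gives Q. From Q and U, Rule 9 gives N. [3 rule applications]
G: K holds, so L follows (Rule 2). L holds, so Q follows (Rule 8). Q and U hold, so N follows (Rule 9). From L and N, Rule 6 gives G. [4 rule applications]
N needs fewer.

N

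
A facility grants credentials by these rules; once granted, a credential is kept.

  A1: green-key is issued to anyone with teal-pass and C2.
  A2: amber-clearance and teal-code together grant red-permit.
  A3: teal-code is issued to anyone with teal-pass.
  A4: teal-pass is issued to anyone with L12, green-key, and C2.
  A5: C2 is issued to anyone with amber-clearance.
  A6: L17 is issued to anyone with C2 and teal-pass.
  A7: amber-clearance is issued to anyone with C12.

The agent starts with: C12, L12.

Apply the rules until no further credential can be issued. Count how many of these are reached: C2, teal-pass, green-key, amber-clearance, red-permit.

Holding C12 grants amber-clearance (A7).
Holding amber-clearance grants C2 (A5).
C2: reached.
teal-pass would need L12, green-key, and C2 (A4), but green-key is never granted.
green-key would need teal-pass and C2 (A1), but teal-pass is never granted.
amber-clearance: reached.
red-permit would need amber-clearance and teal-code (A2), but teal-code is never granted.
Reached: C2 and amber-clearance — 2 of the 5.

2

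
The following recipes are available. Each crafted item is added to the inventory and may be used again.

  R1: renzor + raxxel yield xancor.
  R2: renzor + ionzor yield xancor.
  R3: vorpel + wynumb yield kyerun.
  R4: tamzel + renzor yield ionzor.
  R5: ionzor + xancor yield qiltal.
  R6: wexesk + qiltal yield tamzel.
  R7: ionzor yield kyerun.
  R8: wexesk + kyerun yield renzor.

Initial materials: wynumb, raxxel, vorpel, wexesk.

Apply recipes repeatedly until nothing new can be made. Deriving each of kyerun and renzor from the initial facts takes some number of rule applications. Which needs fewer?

kyerun: vorpel + wynumb → kyerun (R3). [1 rule application]
renzor: Using R3, vorpel and wynumb make kyerun. wexesk + kyerun → renzor (R8). [2 rule applications]
kyerun needs fewer.

kyerun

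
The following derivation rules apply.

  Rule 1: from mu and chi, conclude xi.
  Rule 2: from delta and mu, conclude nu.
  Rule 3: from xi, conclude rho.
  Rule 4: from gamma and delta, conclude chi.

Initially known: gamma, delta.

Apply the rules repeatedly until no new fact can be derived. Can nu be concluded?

No

nu would need delta and mu (Rule 2), but mu is never established.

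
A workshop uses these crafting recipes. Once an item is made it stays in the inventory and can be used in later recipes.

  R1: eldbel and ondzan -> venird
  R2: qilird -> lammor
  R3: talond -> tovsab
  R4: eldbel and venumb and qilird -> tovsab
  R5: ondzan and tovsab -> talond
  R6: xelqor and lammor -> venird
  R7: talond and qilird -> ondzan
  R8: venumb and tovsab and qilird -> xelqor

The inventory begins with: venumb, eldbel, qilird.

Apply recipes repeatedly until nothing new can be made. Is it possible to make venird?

eldbel and venumb and qilird -> tovsab (R4).
qilird -> lammor (R2).
venumb and tovsab and qilird -> xelqor (R8).
xelqor and lammor -> venird (R6).

Yes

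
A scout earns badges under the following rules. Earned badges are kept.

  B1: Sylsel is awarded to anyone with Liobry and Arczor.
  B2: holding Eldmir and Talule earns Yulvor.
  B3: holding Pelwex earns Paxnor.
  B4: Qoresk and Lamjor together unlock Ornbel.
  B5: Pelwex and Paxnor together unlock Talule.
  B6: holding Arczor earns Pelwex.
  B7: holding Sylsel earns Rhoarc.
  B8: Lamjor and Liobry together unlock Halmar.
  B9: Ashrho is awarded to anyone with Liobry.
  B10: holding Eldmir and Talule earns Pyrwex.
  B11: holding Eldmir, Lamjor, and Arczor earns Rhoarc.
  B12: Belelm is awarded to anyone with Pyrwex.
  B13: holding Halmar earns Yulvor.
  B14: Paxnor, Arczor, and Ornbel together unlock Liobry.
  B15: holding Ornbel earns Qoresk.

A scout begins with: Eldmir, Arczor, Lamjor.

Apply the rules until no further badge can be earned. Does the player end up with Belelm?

Yes

With Arczor, Pelwex is earned (B6).
With Pelwex, Paxnor is earned (B3).
With Pelwex and Paxnor, Talule is earned (B5).
With Eldmir and Talule, Pyrwex is earned (B10).
With Pyrwex, Belelm is earned (B12).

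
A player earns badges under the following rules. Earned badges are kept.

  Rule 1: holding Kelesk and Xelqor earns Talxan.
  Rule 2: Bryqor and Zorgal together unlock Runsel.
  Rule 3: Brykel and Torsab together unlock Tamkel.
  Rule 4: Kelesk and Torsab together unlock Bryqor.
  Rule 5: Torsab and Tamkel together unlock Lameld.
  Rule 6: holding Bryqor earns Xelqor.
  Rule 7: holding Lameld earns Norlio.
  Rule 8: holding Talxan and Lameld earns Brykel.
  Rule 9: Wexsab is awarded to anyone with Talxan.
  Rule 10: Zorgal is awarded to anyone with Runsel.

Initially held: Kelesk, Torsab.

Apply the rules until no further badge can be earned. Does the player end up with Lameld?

Lameld would need Torsab and Tamkel (Rule 5), but Tamkel is never earned.

No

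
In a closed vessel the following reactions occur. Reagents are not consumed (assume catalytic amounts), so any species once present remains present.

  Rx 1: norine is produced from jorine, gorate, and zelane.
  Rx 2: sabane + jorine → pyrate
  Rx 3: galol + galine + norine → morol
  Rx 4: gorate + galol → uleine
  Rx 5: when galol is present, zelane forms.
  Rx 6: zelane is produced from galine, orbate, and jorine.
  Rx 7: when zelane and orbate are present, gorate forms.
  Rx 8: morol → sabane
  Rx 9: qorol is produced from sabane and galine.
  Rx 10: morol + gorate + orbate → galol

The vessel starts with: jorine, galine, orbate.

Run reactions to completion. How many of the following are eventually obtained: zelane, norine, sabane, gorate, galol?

3

galine, orbate, and jorine present → zelane forms (Rx 6).
zelane and orbate present → gorate forms (Rx 7).
jorine, gorate, and zelane present → norine forms (Rx 1).
zelane: reached.
norine: reached.
sabane would need morol (Rx 8), but morol never forms.
gorate: reached.
galol would need morol, gorate, and orbate (Rx 10), but morol never forms.
Reached: zelane, norine, and gorate — 3 of the 5.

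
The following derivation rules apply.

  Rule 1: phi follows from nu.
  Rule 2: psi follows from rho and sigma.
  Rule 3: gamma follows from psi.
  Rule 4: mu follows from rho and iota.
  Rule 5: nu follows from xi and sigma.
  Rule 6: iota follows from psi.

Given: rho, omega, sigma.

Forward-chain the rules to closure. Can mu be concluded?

Yes

From rho and sigma, Rule 2 gives psi.
psi holds, so iota follows (Rule 6).
rho and iota hold, so mu follows (Rule 4).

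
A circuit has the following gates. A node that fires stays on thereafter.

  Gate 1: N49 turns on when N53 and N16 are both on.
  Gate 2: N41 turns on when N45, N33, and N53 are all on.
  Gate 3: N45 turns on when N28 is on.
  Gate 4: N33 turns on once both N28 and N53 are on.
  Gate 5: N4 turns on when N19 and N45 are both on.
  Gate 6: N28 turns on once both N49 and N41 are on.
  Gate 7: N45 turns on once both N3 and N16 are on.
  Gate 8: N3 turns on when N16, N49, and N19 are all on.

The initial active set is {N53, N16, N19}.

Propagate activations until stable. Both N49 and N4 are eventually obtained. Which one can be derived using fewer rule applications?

N49

N49: N53 and N16 are on, so N49 turns on (Gate 1). [1 rule application]
N4: N53 and N16 are on, so N49 turns on (Gate 1). N16, N49, and N19 are on, so N3 turns on (Gate 8). Gate 7: N3 and N16 on → N45 on. N19 and N45 are on, so N4 turns on (Gate 5). [4 rule applications]
N49 needs fewer.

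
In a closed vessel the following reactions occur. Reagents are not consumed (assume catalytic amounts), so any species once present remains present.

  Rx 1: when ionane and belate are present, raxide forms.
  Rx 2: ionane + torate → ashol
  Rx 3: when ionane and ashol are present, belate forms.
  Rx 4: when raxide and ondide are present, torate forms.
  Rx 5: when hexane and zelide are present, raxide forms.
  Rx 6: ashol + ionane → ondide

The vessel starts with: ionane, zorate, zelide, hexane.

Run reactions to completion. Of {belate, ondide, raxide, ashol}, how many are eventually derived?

hexane and zelide present → raxide forms (Rx 5).
belate would need ionane and ashol (Rx 3), but ashol never forms.
ondide would need ashol and ionane (Rx 6), but ashol never forms.
raxide: reached.
ashol would need ionane and torate (Rx 2), but torate never forms.
Reached: raxide — 1 of the 4.

1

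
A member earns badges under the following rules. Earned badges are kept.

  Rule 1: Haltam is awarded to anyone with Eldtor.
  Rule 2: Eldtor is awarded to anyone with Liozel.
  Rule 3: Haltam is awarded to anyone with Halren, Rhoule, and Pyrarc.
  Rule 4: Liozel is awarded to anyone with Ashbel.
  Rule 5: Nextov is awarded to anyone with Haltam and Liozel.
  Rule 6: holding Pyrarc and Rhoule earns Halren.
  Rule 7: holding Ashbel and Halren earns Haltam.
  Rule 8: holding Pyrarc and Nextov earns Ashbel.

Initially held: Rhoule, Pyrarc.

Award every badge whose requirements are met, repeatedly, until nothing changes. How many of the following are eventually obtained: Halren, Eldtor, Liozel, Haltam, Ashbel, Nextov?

With Pyrarc and Rhoule, Halren is earned (Rule 6).
With Halren, Rhoule, and Pyrarc, Haltam is earned (Rule 3).
Halren: reached.
Eldtor would need Liozel (Rule 2), but Liozel is never earned.
Liozel would need Ashbel (Rule 4), but Ashbel is never earned.
Haltam: reached.
Ashbel would need Pyrarc and Nextov (Rule 8), but Nextov is never earned.
Nextov would need Haltam and Liozel (Rule 5), but Liozel is never earned.
Reached: Halren and Haltam — 2 of the 6.

2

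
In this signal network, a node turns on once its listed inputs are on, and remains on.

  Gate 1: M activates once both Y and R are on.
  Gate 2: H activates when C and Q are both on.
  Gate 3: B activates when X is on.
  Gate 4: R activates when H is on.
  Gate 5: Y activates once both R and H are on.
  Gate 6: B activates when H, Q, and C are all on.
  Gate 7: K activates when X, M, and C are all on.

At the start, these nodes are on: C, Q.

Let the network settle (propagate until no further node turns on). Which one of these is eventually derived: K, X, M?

M

Gate 2: C and Q on → H on.
H is on, so R activates (Gate 4).
R and H are on, so Y activates (Gate 5).
Gate 1: Y and R on → M on.
K would need X, M, and C (Gate 7), but X never turns on. No rule produces X, and it is not given.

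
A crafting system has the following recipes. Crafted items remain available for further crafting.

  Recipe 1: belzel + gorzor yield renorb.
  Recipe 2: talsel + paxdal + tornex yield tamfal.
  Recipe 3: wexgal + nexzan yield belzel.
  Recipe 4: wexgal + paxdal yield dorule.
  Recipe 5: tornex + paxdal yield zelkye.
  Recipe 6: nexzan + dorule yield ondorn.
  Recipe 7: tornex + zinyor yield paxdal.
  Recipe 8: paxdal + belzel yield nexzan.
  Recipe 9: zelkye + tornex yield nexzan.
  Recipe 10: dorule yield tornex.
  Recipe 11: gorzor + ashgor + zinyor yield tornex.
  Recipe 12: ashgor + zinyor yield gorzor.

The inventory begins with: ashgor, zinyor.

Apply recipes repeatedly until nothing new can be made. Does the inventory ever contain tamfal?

tamfal would need talsel, paxdal, and tornex (Recipe 2), but talsel is never obtained.

No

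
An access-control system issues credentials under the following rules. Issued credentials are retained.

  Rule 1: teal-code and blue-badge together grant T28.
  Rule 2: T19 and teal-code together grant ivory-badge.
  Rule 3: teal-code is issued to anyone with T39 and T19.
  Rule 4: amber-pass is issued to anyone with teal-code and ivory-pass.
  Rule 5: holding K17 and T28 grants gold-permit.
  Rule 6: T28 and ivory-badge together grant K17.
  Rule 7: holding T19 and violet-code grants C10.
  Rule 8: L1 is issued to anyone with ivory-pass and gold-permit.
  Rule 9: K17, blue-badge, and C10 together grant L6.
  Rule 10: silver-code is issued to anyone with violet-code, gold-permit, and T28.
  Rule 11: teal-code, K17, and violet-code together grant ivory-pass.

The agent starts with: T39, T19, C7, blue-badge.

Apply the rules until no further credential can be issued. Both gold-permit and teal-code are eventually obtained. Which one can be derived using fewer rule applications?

teal-code: Holding T39 and T19 grants teal-code (Rule 3). [1 rule application]
gold-permit: Holding T39 and T19 grants teal-code (Rule 3). Holding teal-code and blue-badge grants T28 (Rule 1). Holding T19 and teal-code grants ivory-badge (Rule 2). Holding T28 and ivory-badge grants K17 (Rule 6). Holding K17 and T28 grants gold-permit (Rule 5). [5 rule applications]
teal-code needs fewer.

teal-code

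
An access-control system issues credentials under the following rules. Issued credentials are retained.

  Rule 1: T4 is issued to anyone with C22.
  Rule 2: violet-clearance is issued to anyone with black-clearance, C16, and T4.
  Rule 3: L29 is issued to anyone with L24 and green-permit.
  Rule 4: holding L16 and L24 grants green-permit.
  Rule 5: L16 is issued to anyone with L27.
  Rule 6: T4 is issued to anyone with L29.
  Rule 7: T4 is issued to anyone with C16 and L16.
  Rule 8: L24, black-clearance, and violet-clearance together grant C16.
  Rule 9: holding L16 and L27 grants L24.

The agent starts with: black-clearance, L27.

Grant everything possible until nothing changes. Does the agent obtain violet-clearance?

violet-clearance would need black-clearance, C16, and T4 (Rule 2), but C16 is never granted.

No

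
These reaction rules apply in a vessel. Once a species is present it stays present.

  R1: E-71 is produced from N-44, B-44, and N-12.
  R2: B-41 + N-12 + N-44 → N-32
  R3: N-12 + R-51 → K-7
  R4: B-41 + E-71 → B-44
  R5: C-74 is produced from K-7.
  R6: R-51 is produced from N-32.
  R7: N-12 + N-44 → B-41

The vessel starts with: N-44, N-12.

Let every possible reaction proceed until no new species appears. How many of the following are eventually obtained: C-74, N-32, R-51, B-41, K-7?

N-12 and N-44 present → B-41 forms (R7).
B-41, N-12, and N-44 present → N-32 forms (R2).
N-32 present → R-51 forms (R6).
N-12 and R-51 present → K-7 forms (R3).
K-7 present → C-74 forms (R5).
C-74: reached.
N-32: reached.
R-51: reached.
B-41: reached.
K-7: reached.
All 5 are reached.

5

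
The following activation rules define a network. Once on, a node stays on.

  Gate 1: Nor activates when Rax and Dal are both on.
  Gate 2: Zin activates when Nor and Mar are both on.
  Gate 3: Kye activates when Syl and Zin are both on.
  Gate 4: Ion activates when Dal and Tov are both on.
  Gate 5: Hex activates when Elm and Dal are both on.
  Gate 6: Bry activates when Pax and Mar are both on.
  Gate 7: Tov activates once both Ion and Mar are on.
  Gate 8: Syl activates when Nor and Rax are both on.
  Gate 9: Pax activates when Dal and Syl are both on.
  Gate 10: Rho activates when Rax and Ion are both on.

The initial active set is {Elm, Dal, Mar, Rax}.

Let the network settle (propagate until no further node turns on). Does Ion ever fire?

No

Ion would need Dal and Tov (Gate 4), but Tov never turns on.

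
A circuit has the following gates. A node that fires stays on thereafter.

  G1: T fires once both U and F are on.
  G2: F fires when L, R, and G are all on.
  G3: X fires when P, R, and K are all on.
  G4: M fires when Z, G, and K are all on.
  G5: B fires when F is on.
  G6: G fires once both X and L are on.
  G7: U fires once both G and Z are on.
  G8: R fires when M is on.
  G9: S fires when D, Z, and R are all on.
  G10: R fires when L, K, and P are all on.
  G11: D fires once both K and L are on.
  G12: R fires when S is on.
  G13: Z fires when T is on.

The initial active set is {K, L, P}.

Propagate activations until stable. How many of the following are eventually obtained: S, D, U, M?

G11: K and L on → D on.
S would need D, Z, and R (G9), but Z never turns on.
D: reached.
U would need G and Z (G7), but Z never turns on.
M would need Z, G, and K (G4), but Z never turns on.
Reached: D — 1 of the 4.

1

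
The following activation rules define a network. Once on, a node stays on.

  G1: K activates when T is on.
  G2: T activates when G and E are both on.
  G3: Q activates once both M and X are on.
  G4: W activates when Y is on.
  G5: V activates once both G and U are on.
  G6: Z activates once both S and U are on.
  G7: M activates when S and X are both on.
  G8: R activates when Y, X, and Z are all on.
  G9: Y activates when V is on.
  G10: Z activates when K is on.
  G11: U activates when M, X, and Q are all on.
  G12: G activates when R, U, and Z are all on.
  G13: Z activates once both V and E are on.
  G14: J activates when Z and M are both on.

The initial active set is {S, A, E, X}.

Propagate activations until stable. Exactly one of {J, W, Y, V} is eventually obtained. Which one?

G7: S and X on → M on.
G3: M and X on → Q on.
G11: M, X, and Q on → U on.
G6: S and U on → Z on.
G14: Z and M on → J on.
Y would need V (G9), but V never turns on. W would need Y (G4), but Y never turns on. V would need G and U (G5), but G never turns on.

J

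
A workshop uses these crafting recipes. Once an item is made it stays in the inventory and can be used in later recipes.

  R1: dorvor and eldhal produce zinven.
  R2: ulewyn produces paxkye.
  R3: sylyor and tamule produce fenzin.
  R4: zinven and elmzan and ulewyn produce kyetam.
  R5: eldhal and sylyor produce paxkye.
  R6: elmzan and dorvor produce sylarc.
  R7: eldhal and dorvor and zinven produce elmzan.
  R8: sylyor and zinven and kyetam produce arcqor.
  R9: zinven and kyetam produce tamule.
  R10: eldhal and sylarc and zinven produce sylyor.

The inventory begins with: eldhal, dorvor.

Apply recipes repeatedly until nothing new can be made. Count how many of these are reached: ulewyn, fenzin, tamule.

No rule produces ulewyn, and it is not given.
fenzin would need sylyor and tamule (R3), but tamule is never obtained.
tamule would need zinven and kyetam (R9), but kyetam is never obtained.
None of the 3 are reached.

0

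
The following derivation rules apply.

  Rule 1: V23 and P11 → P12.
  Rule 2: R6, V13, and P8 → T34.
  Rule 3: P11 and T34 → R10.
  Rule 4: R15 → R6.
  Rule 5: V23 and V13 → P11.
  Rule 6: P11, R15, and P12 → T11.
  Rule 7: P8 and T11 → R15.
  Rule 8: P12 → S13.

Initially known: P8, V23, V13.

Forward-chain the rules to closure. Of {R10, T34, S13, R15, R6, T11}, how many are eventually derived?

1

From V23 and V13, Rule 5 gives P11.
V23 and P11 hold, so P12 follows (Rule 1).
P12 holds, so S13 follows (Rule 8).
R10 would need P11 and T34 (Rule 3), but T34 is never established.
T34 would need R6, V13, and P8 (Rule 2), but R6 is never established.
S13: reached.
R15 would need P8 and T11 (Rule 7), but T11 is never established.
R6 would need R15 (Rule 4), but R15 is never established.
T11 would need P11, R15, and P12 (Rule 6), but R15 is never established.
Reached: S13 — 1 of the 6.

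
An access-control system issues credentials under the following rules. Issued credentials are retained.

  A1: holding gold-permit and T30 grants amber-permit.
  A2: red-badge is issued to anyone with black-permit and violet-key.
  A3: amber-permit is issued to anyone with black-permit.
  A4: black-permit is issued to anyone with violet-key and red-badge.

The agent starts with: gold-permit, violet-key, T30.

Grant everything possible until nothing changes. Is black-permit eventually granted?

No

black-permit would need violet-key and red-badge (A4), but red-badge is never granted.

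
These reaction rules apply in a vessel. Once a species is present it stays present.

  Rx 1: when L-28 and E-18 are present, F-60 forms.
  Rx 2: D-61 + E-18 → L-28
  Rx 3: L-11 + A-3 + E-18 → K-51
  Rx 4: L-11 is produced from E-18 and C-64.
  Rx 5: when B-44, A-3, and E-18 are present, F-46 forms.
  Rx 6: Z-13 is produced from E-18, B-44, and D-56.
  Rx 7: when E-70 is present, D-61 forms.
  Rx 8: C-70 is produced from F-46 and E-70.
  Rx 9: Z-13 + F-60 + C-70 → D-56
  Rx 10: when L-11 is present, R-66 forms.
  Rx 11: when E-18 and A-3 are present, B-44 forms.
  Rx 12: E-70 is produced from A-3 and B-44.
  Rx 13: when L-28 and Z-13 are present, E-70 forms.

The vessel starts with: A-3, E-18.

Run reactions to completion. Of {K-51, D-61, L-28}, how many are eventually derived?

2

E-18 and A-3 present → B-44 forms (Rx 11).
A-3 and B-44 present → E-70 forms (Rx 12).
E-70 present → D-61 forms (Rx 7).
D-61 and E-18 present → L-28 forms (Rx 2).
K-51 would need L-11, A-3, and E-18 (Rx 3), but L-11 never forms.
D-61: reached.
L-28: reached.
Reached: D-61 and L-28 — 2 of the 3.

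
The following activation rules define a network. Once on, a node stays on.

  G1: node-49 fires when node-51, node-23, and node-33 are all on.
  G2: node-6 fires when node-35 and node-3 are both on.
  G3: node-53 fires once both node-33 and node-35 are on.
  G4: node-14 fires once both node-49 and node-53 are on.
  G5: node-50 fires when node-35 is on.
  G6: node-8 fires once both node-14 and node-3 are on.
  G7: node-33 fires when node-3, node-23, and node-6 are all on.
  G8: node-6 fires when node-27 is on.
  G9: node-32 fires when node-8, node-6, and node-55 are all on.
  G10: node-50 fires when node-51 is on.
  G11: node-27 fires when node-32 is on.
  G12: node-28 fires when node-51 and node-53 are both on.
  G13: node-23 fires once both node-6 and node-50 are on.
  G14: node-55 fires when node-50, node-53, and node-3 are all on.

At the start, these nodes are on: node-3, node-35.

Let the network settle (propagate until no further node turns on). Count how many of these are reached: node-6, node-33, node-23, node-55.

node-35 and node-3 are on, so node-6 fires (G2).
G5: node-35 on → node-50 on.
G13: node-6 and node-50 on → node-23 on.
node-3, node-23, and node-6 are on, so node-33 fires (G7).
G3: node-33 and node-35 on → node-53 on.
G14: node-50, node-53, and node-3 on → node-55 on.
node-6: reached.
node-33: reached.
node-23: reached.
node-55: reached.
All 4 are reached.

4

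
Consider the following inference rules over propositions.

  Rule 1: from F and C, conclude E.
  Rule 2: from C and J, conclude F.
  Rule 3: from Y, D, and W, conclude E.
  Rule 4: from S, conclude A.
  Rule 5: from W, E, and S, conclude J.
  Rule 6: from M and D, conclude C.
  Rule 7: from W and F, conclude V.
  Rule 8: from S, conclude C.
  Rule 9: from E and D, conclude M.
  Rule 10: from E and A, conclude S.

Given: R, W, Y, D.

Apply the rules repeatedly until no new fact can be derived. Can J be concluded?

No

J would need W, E, and S (Rule 5), but S is never established.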